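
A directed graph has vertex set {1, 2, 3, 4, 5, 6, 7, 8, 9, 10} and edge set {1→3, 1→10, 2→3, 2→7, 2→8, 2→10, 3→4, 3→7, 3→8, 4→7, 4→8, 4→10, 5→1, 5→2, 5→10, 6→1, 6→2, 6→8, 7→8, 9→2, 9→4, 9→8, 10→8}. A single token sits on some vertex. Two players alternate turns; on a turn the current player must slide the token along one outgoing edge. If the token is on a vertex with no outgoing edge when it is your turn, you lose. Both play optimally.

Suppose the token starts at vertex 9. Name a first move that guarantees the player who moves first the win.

Move to 8.

Work bottom-up. With no move the player to move loses. Otherwise the position is W if at least one move leads to an L position for the opponent, and L if every move leads to a W.
Every edge goes from a vertex to one that appears earlier in the order 8, 7, 10, 4, 3, 1, 2, 5, 6, 9, so processing vertices in that order labels each vertex after all of its successors.
8: no outgoing edge → L
7: can move to 8, which is L ⇒ W
10: can move to 8, which is L ⇒ W
4: can move to 8, which is L ⇒ W
3: can move to 8, which is L ⇒ W
1: moves to 3(W), 10(W); every one is W ⇒ L
2: can move to 8, which is L ⇒ W
5: can move to 1, which is L ⇒ W
6: can move to 1, which is L ⇒ W
9: can move to 8, which is L ⇒ W
From 9, the L positions reachable in one move are: 8.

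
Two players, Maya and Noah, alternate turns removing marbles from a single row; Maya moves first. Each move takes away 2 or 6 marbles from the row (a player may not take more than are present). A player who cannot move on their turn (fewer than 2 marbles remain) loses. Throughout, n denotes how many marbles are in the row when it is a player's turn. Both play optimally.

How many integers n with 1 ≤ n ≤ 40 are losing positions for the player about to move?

20

Use the standard recursion: the mover loses at a terminal position; elsewhere, the mover wins exactly when some move hands the opponent an L position.
n=0: no move → L
n=1: no move → L
n=2: →0(L), so W
n=3: →1(L), so W
n=4: →2(W) only, which is W, so L
n=5: →3(W) only, which is W, so L
n=6: →4(L), so W
n=7: →5(L), so W
n=8: →6(W), 2(W) — all W, so L
n=9: →7(W), 3(W) — all W, so L
n=10: →8(L), so W
n=11: →9(L), so W
n=12: →10(W), 6(W) — all W, so L
n=13: →11(W), 7(W) — all W, so L
n=14: →12(L), so W
n=15: →13(L), so W
n=16: →14(W), 10(W) — all W, so L
n=17: →15(W), 11(W) — all W, so L
n=18: →16(L), so W
n=19: →17(L), so W
n=20: →18(W), 14(W) — all W, so L
n=21: →19(W), 15(W) — all W, so L
n=22: →20(L), so W
n=23: →21(L), so W
n=24: →22(W), 18(W) — all W, so L
n=25: →23(W), 19(W) — all W, so L
n=26: →24(L), so W
n=27: →25(L), so W
n=28: →26(W), 22(W) — all W, so L
n=29: →27(W), 23(W) — all W, so L
n=30: →28(L), so W
n=31: →29(L), so W
n=32: →30(W), 26(W) — all W, so L
n=33: →31(W), 27(W) — all W, so L
n=34: →32(L), so W
n=35: →33(L), so W
n=36: →34(W), 30(W) — all W, so L
n=37: →35(W), 31(W) — all W, so L
n=38: →36(L), so W
n=39: →37(L), so W
n=40: →38(W), 34(W) — all W, so L
L entries with 1 ≤ n ≤ 40 (n=0 is outside the asked range and is not counted): n = 1, 4, 5, 8, 9, 12, 13, 16, 17, 20, 21, 24, 25, 28, 29, 32, 33, 36, 37, 40; that makes 20.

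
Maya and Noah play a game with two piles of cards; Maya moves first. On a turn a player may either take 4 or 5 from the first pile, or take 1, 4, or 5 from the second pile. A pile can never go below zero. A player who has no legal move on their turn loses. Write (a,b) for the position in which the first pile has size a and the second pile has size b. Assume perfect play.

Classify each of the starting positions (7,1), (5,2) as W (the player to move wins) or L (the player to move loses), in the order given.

(7,1): L, (5,2): W

Label each position W (a win for the player to move) or L (a loss). A position with no legal move is L; any other position is W exactly when some move reaches an L, and L when every move reaches a W.
No move ever increases a pile, so every position that can arise here has a ≤ 7 and b ≤ 2; it is enough to label the cells with 0 ≤ a ≤ 7 and 0 ≤ b ≤ 2.
Every move lowers a or b (never raises either), so fill the grid row by row in increasing a, and left to right within a row: each cell's successors are then already labelled.
      b=0  b=1  b=2
a=0:    L    W    L
a=1:    L    W    L
a=2:    L    W    L
a=3:    L    W    L
a=4:    W    L    W
a=5:    W    L    W
a=6:    W    L    W
a=7:    W    L    W
Cells with no legal move (terminal, hence L): (0,0), (1,0), (2,0), (3,0).
The remaining L cells, each justified by listing all of its moves:
(0,2): the only move is to (0,1)(W), a W ⇒ L
(1,2): the only move is to (1,1)(W), a W ⇒ L
(2,2): the only move is to (2,1)(W), a W ⇒ L
(3,2): the only move is to (3,1)(W), a W ⇒ L
(4,1): moves to (0,1)(W), (4,0)(W); every one is W ⇒ L
(5,1): moves to (1,1)(W), (0,1)(W), (5,0)(W); every one is W ⇒ L
(6,1): moves to (2,1)(W), (1,1)(W), (6,0)(W); every one is W ⇒ L
(7,1): moves to (3,1)(W), (2,1)(W), (7,0)(W); every one is W ⇒ L
Every other cell has at least one move into one of the L cells above, so it is W.
(7,1): one of the L cells justified above, so L
(5,2): the move to (1,2) reaches an L cell, so W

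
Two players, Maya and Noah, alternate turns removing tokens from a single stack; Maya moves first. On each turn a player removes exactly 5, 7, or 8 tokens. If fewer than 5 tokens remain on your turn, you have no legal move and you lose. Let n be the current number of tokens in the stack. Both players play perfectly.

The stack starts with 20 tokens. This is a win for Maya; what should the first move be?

Compute win/loss labels from the base case upward. A position with no move is L. Any other position is W if it can reach an L in one move, else L.
n=0: no move → L
n=1: no move → L
n=2: no move → L
n=3: no move → L
n=4: no move → L
n=5: W (go to 0, an L position)
n=6: W (go to 1, an L position)
n=7: W (go to 2, an L position)
n=8: W (go to 3, an L position)
n=9: W (go to 4, an L position)
n=10: W (go to 3, an L position)
n=11: W (go to 4, an L position)
n=12: W (go to 4, an L position)
n=13: L (options 8(W), 6(W), 5(W) are all W)
n=14: L (options 9(W), 7(W), 6(W) are all W)
n=15: L (options 10(W), 8(W), 7(W) are all W)
n=16: L (options 11(W), 9(W), 8(W) are all W)
n=17: L (options 12(W), 10(W), 9(W) are all W)
n=18: W (go to 13, an L position)
n=19: W (go to 14, an L position)
n=20: W (go to 15, an L position)
From 20, the L positions reachable in one move are: 15, 13. Any move reaching one of these is winning.

Remove 5, leaving 15.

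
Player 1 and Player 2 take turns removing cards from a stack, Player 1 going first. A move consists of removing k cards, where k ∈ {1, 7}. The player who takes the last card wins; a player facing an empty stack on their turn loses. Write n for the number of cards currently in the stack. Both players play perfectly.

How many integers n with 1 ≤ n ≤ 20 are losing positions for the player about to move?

10

Use the standard recursion: the mover loses at a terminal position; elsewhere, the mover wins exactly when some move hands the opponent an L position.
n=0: no move → L
n=1: reaches L-position 0 → W
n=2: only reaches 1(W), which is W → L
n=3: reaches L-position 2 → W
n=4: only reaches 3(W), which is W → L
n=5: reaches L-position 4 → W
n=6: only reaches 5(W), which is W → L
n=7: reaches L-position 6 → W
n=8: only reaches 7(W), 1(W), all W → L
n=9: reaches L-position 8 → W
n=10: only reaches 9(W), 3(W), all W → L
n=11: reaches L-position 10 → W
n=12: only reaches 11(W), 5(W), all W → L
n=13: reaches L-position 12 → W
n=14: only reaches 13(W), 7(W), all W → L
n=15: reaches L-position 14 → W
n=16: only reaches 15(W), 9(W), all W → L
n=17: reaches L-position 16 → W
n=18: only reaches 17(W), 11(W), all W → L
n=19: reaches L-position 18 → W
n=20: only reaches 19(W), 13(W), all W → L
L entries with 1 ≤ n ≤ 20 (n=0 is outside the asked range and is not counted): n = 2, 4, 6, 8, 10, 12, 14, 16, 18, 20; that makes 10.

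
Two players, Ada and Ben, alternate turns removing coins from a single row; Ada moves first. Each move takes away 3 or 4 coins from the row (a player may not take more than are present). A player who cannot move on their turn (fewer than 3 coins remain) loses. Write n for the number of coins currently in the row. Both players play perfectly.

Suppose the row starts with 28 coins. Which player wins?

Ben wins.

Classify positions by backward induction: terminal positions (no move available) are L. From any other position, the mover wins iff some move reaches an L.
n=0: no move → L
n=1: no move → L
n=2: no move → L
n=3: can move to 0, which is L ⇒ W
n=4: can move to 1, which is L ⇒ W
n=5: can move to 2, which is L ⇒ W
n=6: can move to 2, which is L ⇒ W
n=7: moves to 4(W), 3(W); every one is W ⇒ L
n=8: moves to 5(W), 4(W); every one is W ⇒ L
n=9: moves to 6(W), 5(W); every one is W ⇒ L
n=10: can move to 7, which is L ⇒ W
n=11: can move to 8, which is L ⇒ W
n=12: can move to 9, which is L ⇒ W
n=13: can move to 9, which is L ⇒ W
n=14: moves to 11(W), 10(W); every one is W ⇒ L
n=15: moves to 12(W), 11(W); every one is W ⇒ L
n=16: moves to 13(W), 12(W); every one is W ⇒ L
n=17: can move to 14, which is L ⇒ W
n=18: can move to 15, which is L ⇒ W
n=19: can move to 16, which is L ⇒ W
n=20: can move to 16, which is L ⇒ W
n=21: moves to 18(W), 17(W); every one is W ⇒ L
n=22: moves to 19(W), 18(W); every one is W ⇒ L
n=23: moves to 20(W), 19(W); every one is W ⇒ L
n=24: can move to 21, which is L ⇒ W
n=25: can move to 22, which is L ⇒ W
n=26: can move to 23, which is L ⇒ W
n=27: can move to 23, which is L ⇒ W
n=28: moves to 25(W), 24(W); every one is W ⇒ L
Every move from 28 reaches a W position, so the mover loses.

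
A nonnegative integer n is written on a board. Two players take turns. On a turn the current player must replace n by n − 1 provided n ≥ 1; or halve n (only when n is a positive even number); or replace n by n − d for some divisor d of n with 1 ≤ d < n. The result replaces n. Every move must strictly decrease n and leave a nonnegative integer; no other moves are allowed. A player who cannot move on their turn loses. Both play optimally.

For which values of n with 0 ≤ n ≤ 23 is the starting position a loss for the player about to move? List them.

0, 2, 5, 7, 9, 11, 13, 15, 17, 19, 21, 23

Use the standard recursion: the mover loses at a terminal position; elsewhere, the mover wins exactly when some move hands the opponent an L position.
n=0: no move → L
n=1: W (go to 0, an L position)
n=2: L (sole option 1(W) is W)
n=3: W (go to 2, an L position)
n=4: W (go to 2, an L position)
n=5: L (sole option 4(W) is W)
n=6: W (go to 5, an L position)
n=7: L (sole option 6(W) is W)
n=8: W (go to 7, an L position)
n=9: L (options 6(W), 8(W) are all W)
n=10: W (go to 5, an L position)
n=11: L (sole option 10(W) is W)
n=12: W (go to 9, an L position)
n=13: L (sole option 12(W) is W)
n=14: W (go to 7, an L position)
n=15: L (options 10(W), 12(W), 14(W) are all W)
n=16: W (go to 15, an L position)
n=17: L (sole option 16(W) is W)
n=18: W (go to 9, an L position)
n=19: L (sole option 18(W) is W)
n=20: W (go to 15, an L position)
n=21: L (options 14(W), 18(W), 20(W) are all W)
n=22: W (go to 11, an L position)
n=23: L (sole option 22(W) is W)
Reading off the rows marked L gives the requested list; there are 12 such values of n.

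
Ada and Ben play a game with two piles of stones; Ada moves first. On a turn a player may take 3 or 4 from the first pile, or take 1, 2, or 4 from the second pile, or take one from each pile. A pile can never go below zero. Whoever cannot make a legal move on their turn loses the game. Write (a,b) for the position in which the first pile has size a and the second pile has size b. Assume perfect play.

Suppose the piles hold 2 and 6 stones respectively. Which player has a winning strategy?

Label each position W (a win for the player to move) or L (a loss). A position with no legal move is L; any other position is W exactly when some move reaches an L, and L when every move reaches a W.
No move ever increases a pile, so every position that can arise here has a ≤ 2 and b ≤ 6; it is enough to label the cells with 0 ≤ a ≤ 2 and 0 ≤ b ≤ 6.
Every move lowers a or b (never raises either), so fill the grid row by row in increasing a, and left to right within a row: each cell's successors are then already labelled.
      b=0  b=1  b=2  b=3  b=4  b=5  b=6
a=0:    L    W    W    L    W    W    L
a=1:    L    W    W    L    W    W    L
a=2:    L    W    W    L    W    W    L
Cells with no legal move (terminal, hence L): (0,0), (1,0), (2,0).
The remaining L cells, each justified by listing all of its moves:
(0,3): L (options (0,2)(W), (0,1)(W) are all W)
(0,6): L (options (0,5)(W), (0,4)(W), (0,2)(W) are all W)
(1,3): L (options (1,2)(W), (1,1)(W), (0,2)(W) are all W)
(1,6): L (options (1,5)(W), (1,4)(W), (1,2)(W), (0,5)(W) are all W)
(2,3): L (options (2,2)(W), (2,1)(W), (1,2)(W) are all W)
(2,6): L (options (2,5)(W), (2,4)(W), (2,2)(W), (1,5)(W) are all W)
Every other cell has at least one move into one of the L cells above, so it is W.
Every move from (2,6) reaches a W position, so the mover loses.

Ben wins.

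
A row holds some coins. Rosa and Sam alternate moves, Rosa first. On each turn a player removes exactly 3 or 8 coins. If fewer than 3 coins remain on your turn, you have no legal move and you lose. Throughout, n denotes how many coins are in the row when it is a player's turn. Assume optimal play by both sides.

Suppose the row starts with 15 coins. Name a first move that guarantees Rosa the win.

Remove 3, leaving 12.

Work bottom-up. With no move the player to move loses. Otherwise the position is W if at least one move leads to an L position for the opponent, and L if every move leads to a W.
n=0: no move → L
n=1: no move → L
n=2: no move → L
n=3: can move to 0, which is L ⇒ W
n=4: can move to 1, which is L ⇒ W
n=5: can move to 2, which is L ⇒ W
n=6: the only move is to 3(W), a W ⇒ L
n=7: the only move is to 4(W), a W ⇒ L
n=8: can move to 0, which is L ⇒ W
n=9: can move to 6, which is L ⇒ W
n=10: can move to 7, which is L ⇒ W
n=11: moves to 8(W), 3(W); every one is W ⇒ L
n=12: moves to 9(W), 4(W); every one is W ⇒ L
n=13: moves to 10(W), 5(W); every one is W ⇒ L
n=14: can move to 11, which is L ⇒ W
n=15: can move to 12, which is L ⇒ W
From 15, the L positions reachable in one move are: 12, 7. Any move reaching one of these is winning.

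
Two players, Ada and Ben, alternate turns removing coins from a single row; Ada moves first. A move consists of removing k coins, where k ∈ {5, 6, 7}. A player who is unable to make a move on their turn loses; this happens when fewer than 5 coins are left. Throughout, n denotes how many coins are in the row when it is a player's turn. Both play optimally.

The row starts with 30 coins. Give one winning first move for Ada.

Remove 5, leaving 25.

Classify positions by backward induction: terminal positions (no move available) are L. From any other position, the mover wins iff some move reaches an L.
n=0: no move → L
n=1: no move → L
n=2: no move → L
n=3: no move → L
n=4: no move → L
n=5: can move to 0, which is L ⇒ W
n=6: can move to 1, which is L ⇒ W
n=7: can move to 2, which is L ⇒ W
n=8: can move to 3, which is L ⇒ W
n=9: can move to 4, which is L ⇒ W
n=10: can move to 4, which is L ⇒ W
n=11: can move to 4, which is L ⇒ W
n=12: moves to 7(W), 6(W), 5(W); every one is W ⇒ L
n=13: moves to 8(W), 7(W), 6(W); every one is W ⇒ L
n=14: moves to 9(W), 8(W), 7(W); every one is W ⇒ L
n=15: moves to 10(W), 9(W), 8(W); every one is W ⇒ L
n=16: moves to 11(W), 10(W), 9(W); every one is W ⇒ L
n=17: can move to 12, which is L ⇒ W
n=18: can move to 13, which is L ⇒ W
n=19: can move to 14, which is L ⇒ W
n=20: can move to 15, which is L ⇒ W
n=21: can move to 16, which is L ⇒ W
n=22: can move to 16, which is L ⇒ W
n=23: can move to 16, which is L ⇒ W
n=24: moves to 19(W), 18(W), 17(W); every one is W ⇒ L
n=25: moves to 20(W), 19(W), 18(W); every one is W ⇒ L
n=26: moves to 21(W), 20(W), 19(W); every one is W ⇒ L
n=27: moves to 22(W), 21(W), 20(W); every one is W ⇒ L
n=28: moves to 23(W), 22(W), 21(W); every one is W ⇒ L
n=29: can move to 24, which is L ⇒ W
n=30: can move to 25, which is L ⇒ W
From 30, the L positions reachable in one move are: 25, 24. Any move reaching one of these is winning.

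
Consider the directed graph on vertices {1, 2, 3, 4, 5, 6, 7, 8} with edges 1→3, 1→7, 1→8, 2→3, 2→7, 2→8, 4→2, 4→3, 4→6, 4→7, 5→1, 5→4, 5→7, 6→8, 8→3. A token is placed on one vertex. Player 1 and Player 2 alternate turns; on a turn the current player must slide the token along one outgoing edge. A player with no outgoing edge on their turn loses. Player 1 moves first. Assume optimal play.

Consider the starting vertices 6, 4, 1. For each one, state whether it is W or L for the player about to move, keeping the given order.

6: L, 4: W, 1: W

Label each position W (a win for the player to move) or L (a loss). A position with no legal move is L; any other position is W exactly when some move reaches an L, and L when every move reaches a W.
Every edge goes from a vertex to one that appears earlier in the order 3, 7, 8, 2, 1, 6, 4, 5, so processing vertices in that order labels each vertex after all of its successors.
3: no outgoing edge → L
7: no outgoing edge → L
8: reaches L-position 3 → W
2: reaches L-position 7 → W
1: reaches L-position 7 → W
6: only reaches 8(W), which is W → L
4: reaches L-position 6 → W
5: reaches L-position 7 → W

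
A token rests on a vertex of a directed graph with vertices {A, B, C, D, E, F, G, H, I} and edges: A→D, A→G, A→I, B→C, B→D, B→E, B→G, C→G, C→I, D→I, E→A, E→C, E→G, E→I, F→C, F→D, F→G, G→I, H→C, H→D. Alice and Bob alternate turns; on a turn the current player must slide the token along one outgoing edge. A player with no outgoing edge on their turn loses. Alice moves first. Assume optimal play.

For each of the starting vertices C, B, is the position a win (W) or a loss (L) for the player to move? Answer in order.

Compute win/loss labels from the base case upward. A position with no move is L. Any other position is W if it can reach an L in one move, else L.
Every edge goes from a vertex to one that appears earlier in the order I, D, G, C, A, E, B, F, H, so processing vertices in that order labels each vertex after all of its successors.
I: no outgoing edge → L
D: W (go to I, an L position)
G: W (go to I, an L position)
C: W (go to I, an L position)
A: W (go to I, an L position)
E: W (go to I, an L position)
B: L (options E(W), C(W), G(W), D(W) are all W)
F: L (options C(W), G(W), D(W) are all W)
H: L (options C(W), D(W) are all W)

C: W, B: L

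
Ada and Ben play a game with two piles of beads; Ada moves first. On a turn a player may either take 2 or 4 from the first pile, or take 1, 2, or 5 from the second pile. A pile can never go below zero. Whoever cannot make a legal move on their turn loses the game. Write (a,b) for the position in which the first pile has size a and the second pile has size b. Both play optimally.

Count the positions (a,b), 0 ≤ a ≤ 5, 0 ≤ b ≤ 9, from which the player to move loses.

20

Positions with no move are L. A position that does have a move is losing for the player to move precisely when every available move leads to a winning position for the opponent. Fill in the labels:
Every move lowers a or b (never raises either), so fill the grid row by row in increasing a, and left to right within a row: each cell's successors are then already labelled.
      b=0  b=1  b=2  b=3  b=4  b=5  b=6  b=7  b=8  b=9
a=0:    L    W    W    L    W    W    L    W    W    L
a=1:    L    W    W    L    W    W    L    W    W    L
a=2:    W    L    W    W    L    W    W    L    W    W
a=3:    W    L    W    W    L    W    W    L    W    W
a=4:    W    W    L    W    W    L    W    W    L    W
a=5:    W    W    L    W    W    L    W    W    L    W
Cells with no legal move (terminal, hence L): (0,0), (1,0).
The remaining L cells, each justified by listing all of its moves:
(0,3): only reaches (0,2)(W), (0,1)(W), all W → L
(0,6): only reaches (0,5)(W), (0,4)(W), (0,1)(W), all W → L
(0,9): only reaches (0,8)(W), (0,7)(W), (0,4)(W), all W → L
(1,3): only reaches (1,2)(W), (1,1)(W), all W → L
(1,6): only reaches (1,5)(W), (1,4)(W), (1,1)(W), all W → L
(1,9): only reaches (1,8)(W), (1,7)(W), (1,4)(W), all W → L
(2,1): only reaches (0,1)(W), (2,0)(W), all W → L
(2,4): only reaches (0,4)(W), (2,3)(W), (2,2)(W), all W → L
(2,7): only reaches (0,7)(W), (2,6)(W), (2,5)(W), (2,2)(W), all W → L
(3,1): only reaches (1,1)(W), (3,0)(W), all W → L
(3,4): only reaches (1,4)(W), (3,3)(W), (3,2)(W), all W → L
(3,7): only reaches (1,7)(W), (3,6)(W), (3,5)(W), (3,2)(W), all W → L
(4,2): only reaches (2,2)(W), (0,2)(W), (4,1)(W), (4,0)(W), all W → L
(4,5): only reaches (2,5)(W), (0,5)(W), (4,4)(W), (4,3)(W), (4,0)(W), all W → L
(4,8): only reaches (2,8)(W), (0,8)(W), (4,7)(W), (4,6)(W), (4,3)(W), all W → L
(5,2): only reaches (3,2)(W), (1,2)(W), (5,1)(W), (5,0)(W), all W → L
(5,5): only reaches (3,5)(W), (1,5)(W), (5,4)(W), (5,3)(W), (5,0)(W), all W → L
(5,8): only reaches (3,8)(W), (1,8)(W), (5,7)(W), (5,6)(W), (5,3)(W), all W → L
Every other cell has at least one move into one of the L cells above, so it is W.
L cells per row: a=0: 4, a=1: 4, a=2: 3, a=3: 3, a=4: 3, a=5: 3; total 20.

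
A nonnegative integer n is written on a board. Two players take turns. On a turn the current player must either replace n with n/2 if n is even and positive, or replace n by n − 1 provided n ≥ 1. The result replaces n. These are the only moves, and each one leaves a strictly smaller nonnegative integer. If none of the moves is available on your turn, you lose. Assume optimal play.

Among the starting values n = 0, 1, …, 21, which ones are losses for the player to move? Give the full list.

Positions with no move are L. A position that does have a move is losing for the player to move precisely when every available move leads to a winning position for the opponent. Fill in the labels:
n=0: no move → L
n=1: reaches L-position 0 → W
n=2: only reaches 1(W), which is W → L
n=3: reaches L-position 2 → W
n=4: reaches L-position 2 → W
n=5: only reaches 4(W), which is W → L
n=6: reaches L-position 5 → W
n=7: only reaches 6(W), which is W → L
n=8: reaches L-position 7 → W
n=9: only reaches 8(W), which is W → L
n=10: reaches L-position 5 → W
n=11: only reaches 10(W), which is W → L
n=12: reaches L-position 11 → W
n=13: only reaches 12(W), which is W → L
n=14: reaches L-position 7 → W
n=15: only reaches 14(W), which is W → L
n=16: reaches L-position 15 → W
n=17: only reaches 16(W), which is W → L
n=18: reaches L-position 9 → W
n=19: only reaches 18(W), which is W → L
n=20: reaches L-position 19 → W
n=21: only reaches 20(W), which is W → L
Reading off the rows marked L gives the requested list; there are 11 such values of n.

0, 2, 5, 7, 9, 11, 13, 15, 17, 19, 21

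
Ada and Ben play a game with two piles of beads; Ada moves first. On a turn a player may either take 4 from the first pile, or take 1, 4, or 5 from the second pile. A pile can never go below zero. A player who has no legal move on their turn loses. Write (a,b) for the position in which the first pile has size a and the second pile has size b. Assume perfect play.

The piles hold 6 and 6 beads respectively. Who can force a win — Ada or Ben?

Classify positions by backward induction: terminal positions (no move available) are L. From any other position, the mover wins iff some move reaches an L.
No move ever increases a pile, so every position that can arise here has a ≤ 6 and b ≤ 6; it is enough to label the cells with 0 ≤ a ≤ 6 and 0 ≤ b ≤ 6.
Every move lowers a or b (never raises either), so fill the grid row by row in increasing a, and left to right within a row: each cell's successors are then already labelled.
      b=0  b=1  b=2  b=3  b=4  b=5  b=6
a=0:    L    W    L    W    W    W    W
a=1:    L    W    L    W    W    W    W
a=2:    L    W    L    W    W    W    W
a=3:    L    W    L    W    W    W    W
a=4:    W    L    W    L    W    W    W
a=5:    W    L    W    L    W    W    W
a=6:    W    L    W    L    W    W    W
Cells with no legal move (terminal, hence L): (0,0), (1,0), (2,0), (3,0).
The remaining L cells, each justified by listing all of its moves:
(0,2): L (sole option (0,1)(W) is W)
(1,2): L (sole option (1,1)(W) is W)
(2,2): L (sole option (2,1)(W) is W)
(3,2): L (sole option (3,1)(W) is W)
(4,1): L (options (0,1)(W), (4,0)(W) are all W)
(4,3): L (options (0,3)(W), (4,2)(W) are all W)
(5,1): L (options (1,1)(W), (5,0)(W) are all W)
(5,3): L (options (1,3)(W), (5,2)(W) are all W)
(6,1): L (options (2,1)(W), (6,0)(W) are all W)
(6,3): L (options (2,3)(W), (6,2)(W) are all W)
Every other cell has at least one move into one of the L cells above, so it is W.
From (6,6) Ada can move to (6,1), reaching an L position.

Ada wins.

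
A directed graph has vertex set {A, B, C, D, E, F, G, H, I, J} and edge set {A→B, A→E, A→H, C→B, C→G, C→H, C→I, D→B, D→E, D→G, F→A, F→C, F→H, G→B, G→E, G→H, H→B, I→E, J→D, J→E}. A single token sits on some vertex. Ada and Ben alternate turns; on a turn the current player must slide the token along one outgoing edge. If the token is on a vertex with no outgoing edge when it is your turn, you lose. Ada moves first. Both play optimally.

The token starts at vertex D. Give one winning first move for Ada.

Move to B.

Positions with no move are L. A position that does have a move is losing for the player to move precisely when every available move leads to a winning position for the opponent. Fill in the labels:
Every edge goes from a vertex to one that appears earlier in the order E, B, H, G, A, D, I, C, F, J, so processing vertices in that order labels each vertex after all of its successors.
E: no outgoing edge → L
B: no outgoing edge → L
H: →B(L), so W
G: →B(L), so W
A: →B(L), so W
D: →B(L), so W
I: →E(L), so W
C: →B(L), so W
F: →C(W), A(W), H(W) — all W, so L
J: →E(L), so W
From D, the L positions reachable in one move are: B, E. Any move reaching one of these is winning.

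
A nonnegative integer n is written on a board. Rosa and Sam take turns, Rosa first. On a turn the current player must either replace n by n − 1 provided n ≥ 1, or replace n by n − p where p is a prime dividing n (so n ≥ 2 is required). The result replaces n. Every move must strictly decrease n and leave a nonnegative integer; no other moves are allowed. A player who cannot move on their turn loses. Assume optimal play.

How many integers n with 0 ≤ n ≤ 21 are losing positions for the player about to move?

Work bottom-up. With no move the player to move loses. Otherwise the position is W if at least one move leads to an L position for the opponent, and L if every move leads to a W.
n=0: no move → L
n=1: →0(L), so W
n=2: →0(L), so W
n=3: →0(L), so W
n=4: →2(W), 3(W) — all W, so L
n=5: →0(L), so W
n=6: →4(L), so W
n=7: →0(L), so W
n=8: →6(W), 7(W) — all W, so L
n=9: →8(L), so W
n=10: →8(L), so W
n=11: →0(L), so W
n=12: →9(W), 10(W), 11(W) — all W, so L
n=13: →0(L), so W
n=14: →12(L), so W
n=15: →12(L), so W
n=16: →14(W), 15(W) — all W, so L
n=17: →0(L), so W
n=18: →16(L), so W
n=19: →0(L), so W
n=20: →15(W), 18(W), 19(W) — all W, so L
n=21: →20(L), so W
L entries with 0 ≤ n ≤ 21: n = 0, 4, 8, 12, 16, 20; that makes 6.

6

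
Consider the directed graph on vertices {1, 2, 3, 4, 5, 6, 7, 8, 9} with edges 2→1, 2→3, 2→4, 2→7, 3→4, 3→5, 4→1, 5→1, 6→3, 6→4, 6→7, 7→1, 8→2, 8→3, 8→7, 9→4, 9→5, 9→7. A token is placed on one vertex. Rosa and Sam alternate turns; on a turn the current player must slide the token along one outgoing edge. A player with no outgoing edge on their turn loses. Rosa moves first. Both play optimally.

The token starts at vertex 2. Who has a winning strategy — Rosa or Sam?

Rosa wins.

Label each position W (a win for the player to move) or L (a loss). A position with no legal move is L; any other position is W exactly when some move reaches an L, and L when every move reaches a W.
Every edge goes from a vertex to one that appears earlier in the order 1, 4, 5, 3, 7, 2, 9, 8, 6, so processing vertices in that order labels each vertex after all of its successors.
1: no outgoing edge → L
4: W (go to 1, an L position)
5: W (go to 1, an L position)
3: L (options 5(W), 4(W) are all W)
7: W (go to 1, an L position)
2: W (go to 3, an L position)
9: L (options 7(W), 5(W), 4(W) are all W)
8: W (go to 3, an L position)
6: W (go to 3, an L position)
From 2 Rosa can move to 3, reaching an L position.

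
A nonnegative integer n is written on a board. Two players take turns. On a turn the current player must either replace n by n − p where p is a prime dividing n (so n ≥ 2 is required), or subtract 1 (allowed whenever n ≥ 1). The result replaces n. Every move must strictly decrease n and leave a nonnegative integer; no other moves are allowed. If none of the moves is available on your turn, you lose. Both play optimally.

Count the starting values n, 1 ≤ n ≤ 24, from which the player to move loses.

Work bottom-up. With no move the player to move loses. Otherwise the position is W if at least one move leads to an L position for the opponent, and L if every move leads to a W.
n=0: no move → L
n=1: can move to 0, which is L ⇒ W
n=2: can move to 0, which is L ⇒ W
n=3: can move to 0, which is L ⇒ W
n=4: moves to 2(W), 3(W); every one is W ⇒ L
n=5: can move to 0, which is L ⇒ W
n=6: can move to 4, which is L ⇒ W
n=7: can move to 0, which is L ⇒ W
n=8: moves to 6(W), 7(W); every one is W ⇒ L
n=9: can move to 8, which is L ⇒ W
n=10: can move to 8, which is L ⇒ W
n=11: can move to 0, which is L ⇒ W
n=12: moves to 9(W), 10(W), 11(W); every one is W ⇒ L
n=13: can move to 0, which is L ⇒ W
n=14: can move to 12, which is L ⇒ W
n=15: can move to 12, which is L ⇒ W
n=16: moves to 14(W), 15(W); every one is W ⇒ L
n=17: can move to 0, which is L ⇒ W
n=18: can move to 16, which is L ⇒ W
n=19: can move to 0, which is L ⇒ W
n=20: moves to 15(W), 18(W), 19(W); every one is W ⇒ L
n=21: can move to 20, which is L ⇒ W
n=22: can move to 20, which is L ⇒ W
n=23: can move to 0, which is L ⇒ W
n=24: moves to 21(W), 22(W), 23(W); every one is W ⇒ L
L entries with 1 ≤ n ≤ 24 (n=0 is outside the asked range and is not counted): n = 4, 8, 12, 16, 20, 24; that makes 6.

6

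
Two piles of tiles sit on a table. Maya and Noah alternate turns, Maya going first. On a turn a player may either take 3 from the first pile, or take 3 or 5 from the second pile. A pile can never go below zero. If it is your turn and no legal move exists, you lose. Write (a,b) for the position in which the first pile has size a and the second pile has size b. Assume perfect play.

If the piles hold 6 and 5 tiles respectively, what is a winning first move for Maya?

Work bottom-up. With no move the player to move loses. Otherwise the position is W if at least one move leads to an L position for the opponent, and L if every move leads to a W.
No move ever increases a pile, so every position that can arise here has a ≤ 6 and b ≤ 5; it is enough to label the cells with 0 ≤ a ≤ 6 and 0 ≤ b ≤ 5.
Every move lowers a or b (never raises either), so fill the grid row by row in increasing a, and left to right within a row: each cell's successors are then already labelled.
      b=0  b=1  b=2  b=3  b=4  b=5
a=0:    L    L    L    W    W    W
a=1:    L    L    L    W    W    W
a=2:    L    L    L    W    W    W
a=3:    W    W    W    L    L    L
a=4:    W    W    W    L    L    L
a=5:    W    W    W    L    L    L
a=6:    L    L    L    W    W    W
Cells with no legal move (terminal, hence L): (0,0), (0,1), (0,2), (1,0), (1,1), (1,2), (2,0), (2,1), (2,2).
The remaining L cells, each justified by listing all of its moves:
(3,3): →(0,3)(W), (3,0)(W) — all W, so L
(3,4): →(0,4)(W), (3,1)(W) — all W, so L
(3,5): →(0,5)(W), (3,2)(W), (3,0)(W) — all W, so L
(4,3): →(1,3)(W), (4,0)(W) — all W, so L
(4,4): →(1,4)(W), (4,1)(W) — all W, so L
(4,5): →(1,5)(W), (4,2)(W), (4,0)(W) — all W, so L
(5,3): →(2,3)(W), (5,0)(W) — all W, so L
(5,4): →(2,4)(W), (5,1)(W) — all W, so L
(5,5): →(2,5)(W), (5,2)(W), (5,0)(W) — all W, so L
(6,0): →(3,0)(W) only, which is W, so L
(6,1): →(3,1)(W) only, which is W, so L
(6,2): →(3,2)(W) only, which is W, so L
Every other cell has at least one move into one of the L cells above, so it is W.
From (6,5), the L positions reachable in one move are: (3,5), (6,2), (6,0). Any move reaching one of these is winning.

Move to (3,5).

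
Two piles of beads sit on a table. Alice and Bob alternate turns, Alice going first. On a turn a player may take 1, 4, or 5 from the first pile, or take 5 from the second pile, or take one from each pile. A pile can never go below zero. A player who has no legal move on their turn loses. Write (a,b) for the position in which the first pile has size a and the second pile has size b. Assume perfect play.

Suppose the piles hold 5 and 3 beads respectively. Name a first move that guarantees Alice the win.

Move to (0,3).

Label each position W (a win for the player to move) or L (a loss). A position with no legal move is L; any other position is W exactly when some move reaches an L, and L when every move reaches a W.
No move ever increases a pile, so every position that can arise here has a ≤ 5 and b ≤ 3; it is enough to label the cells with 0 ≤ a ≤ 5 and 0 ≤ b ≤ 3.
Every move lowers a or b (never raises either), so fill the grid row by row in increasing a, and left to right within a row: each cell's successors are then already labelled.
      b=0  b=1  b=2  b=3
a=0:    L    L    L    L
a=1:    W    W    W    W
a=2:    L    L    L    L
a=3:    W    W    W    W
a=4:    W    W    W    W
a=5:    W    W    W    W
Cells with no legal move (terminal, hence L): (0,0), (0,1), (0,2), (0,3).
The remaining L cells, each justified by listing all of its moves:
(2,0): the only move is to (1,0)(W), a W ⇒ L
(2,1): moves to (1,1)(W), (1,0)(W); every one is W ⇒ L
(2,2): moves to (1,2)(W), (1,1)(W); every one is W ⇒ L
(2,3): moves to (1,3)(W), (1,2)(W); every one is W ⇒ L
Every other cell has at least one move into one of the L cells above, so it is W.
From (5,3), the L positions reachable in one move are: (0,3).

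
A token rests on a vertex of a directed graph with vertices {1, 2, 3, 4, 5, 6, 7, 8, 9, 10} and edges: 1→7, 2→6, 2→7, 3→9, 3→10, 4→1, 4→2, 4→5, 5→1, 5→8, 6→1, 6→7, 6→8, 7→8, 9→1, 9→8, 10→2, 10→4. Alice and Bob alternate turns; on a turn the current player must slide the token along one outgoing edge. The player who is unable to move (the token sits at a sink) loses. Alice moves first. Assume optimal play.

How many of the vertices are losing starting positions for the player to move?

Use the standard recursion: the mover loses at a terminal position; elsewhere, the mover wins exactly when some move hands the opponent an L position.
Every edge goes from a vertex to one that appears earlier in the order 8, 7, 1, 6, 2, 5, 4, 10, 9, 3, so processing vertices in that order labels each vertex after all of its successors.
8: no outgoing edge → L
7: →8(L), so W
1: →7(W) only, which is W, so L
6: →1(L), so W
2: →6(W), 7(W) — all W, so L
5: →1(L), so W
4: →2(L), so W
10: →2(L), so W
9: →1(L), so W
3: →9(W), 10(W) — all W, so L
The L vertices are 1, 2, 3, 8; that is 4 in all.

4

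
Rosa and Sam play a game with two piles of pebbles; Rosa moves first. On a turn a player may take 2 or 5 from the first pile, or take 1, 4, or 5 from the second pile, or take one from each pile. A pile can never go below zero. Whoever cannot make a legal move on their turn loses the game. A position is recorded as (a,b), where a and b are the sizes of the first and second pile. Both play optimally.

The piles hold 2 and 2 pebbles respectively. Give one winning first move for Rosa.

Positions with no move are L. A position that does have a move is losing for the player to move precisely when every available move leads to a winning position for the opponent. Fill in the labels:
No move ever increases a pile, so every position that can arise here has a ≤ 2 and b ≤ 2; it is enough to label the cells with 0 ≤ a ≤ 2 and 0 ≤ b ≤ 2.
Every move lowers a or b (never raises either), so fill the grid row by row in increasing a, and left to right within a row: each cell's successors are then already labelled.
      b=0  b=1  b=2
a=0:    L    W    L
a=1:    L    W    L
a=2:    W    W    W
Cells with no legal move (terminal, hence L): (0,0), (1,0).
The remaining L cells, each justified by listing all of its moves:
(0,2): the only move is to (0,1)(W), a W ⇒ L
(1,2): moves to (1,1)(W), (0,1)(W); every one is W ⇒ L
Every other cell has at least one move into one of the L cells above, so it is W.
From (2,2), the L positions reachable in one move are: (0,2).

Move to (0,2).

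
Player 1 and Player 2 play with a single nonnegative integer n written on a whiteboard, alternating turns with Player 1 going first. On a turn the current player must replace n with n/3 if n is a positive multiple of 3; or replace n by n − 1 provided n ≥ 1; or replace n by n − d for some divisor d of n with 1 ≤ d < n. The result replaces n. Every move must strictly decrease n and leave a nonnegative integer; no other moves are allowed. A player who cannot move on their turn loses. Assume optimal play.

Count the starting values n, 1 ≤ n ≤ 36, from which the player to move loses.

13

Build the W/L table. Terminal = L. A non-terminal position is W if it has a move to some L; otherwise it is L.
n=0: no move → L
n=1: reaches L-position 0 → W
n=2: only reaches 1(W), which is W → L
n=3: reaches L-position 2 → W
n=4: reaches L-position 2 → W
n=5: only reaches 4(W), which is W → L
n=6: reaches L-position 2 → W
n=7: only reaches 6(W), which is W → L
n=8: reaches L-position 7 → W
n=9: only reaches 3(W), 6(W), 8(W), all W → L
n=10: reaches L-position 5 → W
n=11: only reaches 10(W), which is W → L
n=12: reaches L-position 9 → W
n=13: only reaches 12(W), which is W → L
n=14: reaches L-position 7 → W
n=15: reaches L-position 5 → W
n=16: only reaches 8(W), 12(W), 14(W), 15(W), all W → L
n=17: reaches L-position 16 → W
n=18: reaches L-position 9 → W
n=19: only reaches 18(W), which is W → L
n=20: reaches L-position 16 → W
n=21: reaches L-position 7 → W
n=22: reaches L-position 11 → W
n=23: only reaches 22(W), which is W → L
n=24: reaches L-position 16 → W
n=25: only reaches 20(W), 24(W), all W → L
n=26: reaches L-position 13 → W
n=27: reaches L-position 9 → W
n=28: only reaches 14(W), 21(W), 24(W), 26(W), 27(W), all W → L
n=29: reaches L-position 28 → W
n=30: reaches L-position 25 → W
n=31: only reaches 30(W), which is W → L
n=32: reaches L-position 16 → W
n=33: reaches L-position 11 → W
n=34: only reaches 17(W), 32(W), 33(W), all W → L
n=35: reaches L-position 28 → W
n=36: reaches L-position 34 → W
L entries with 1 ≤ n ≤ 36 (n=0 is outside the asked range and is not counted): n = 2, 5, 7, 9, 11, 13, 16, 19, 23, 25, 28, 31, 34; that makes 13.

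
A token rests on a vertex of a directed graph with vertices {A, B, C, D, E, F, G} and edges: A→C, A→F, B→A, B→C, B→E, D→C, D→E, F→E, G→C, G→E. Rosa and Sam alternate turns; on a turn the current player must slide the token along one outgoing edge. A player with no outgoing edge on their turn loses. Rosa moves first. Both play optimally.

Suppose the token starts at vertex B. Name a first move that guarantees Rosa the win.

Move to E.

Use the standard recursion: the mover loses at a terminal position; elsewhere, the mover wins exactly when some move hands the opponent an L position.
Every edge goes from a vertex to one that appears earlier in the order C, E, D, F, A, B, G, so processing vertices in that order labels each vertex after all of its successors.
C: no outgoing edge → L
E: no outgoing edge → L
D: can move to E, which is L ⇒ W
F: can move to E, which is L ⇒ W
A: can move to C, which is L ⇒ W
B: can move to E, which is L ⇒ W
G: can move to E, which is L ⇒ W
From B, the L positions reachable in one move are: E, C. Any move reaching one of these is winning.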